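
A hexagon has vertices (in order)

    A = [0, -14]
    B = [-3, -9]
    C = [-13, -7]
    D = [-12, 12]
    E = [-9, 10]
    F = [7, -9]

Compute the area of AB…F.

Σ = (-42) + (-96) + (-240) + (-12) + (11) + (-98) = -477
Area = |Σ|/2 = 238.5.

238.5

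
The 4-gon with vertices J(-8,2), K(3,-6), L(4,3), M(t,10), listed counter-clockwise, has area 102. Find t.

The doubled signed area Σ (x_i y_{i+1} − x_{i+1} y_i) is linear in t.
With t=0 it equals 195; the coefficient of t is -1 (from the two edges through M).
So -1·t + 195 = 2·102 = 204 ⇒ t = -9.

-9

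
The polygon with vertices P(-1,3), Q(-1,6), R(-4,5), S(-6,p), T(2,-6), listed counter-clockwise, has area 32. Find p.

3

Write out the shoelace sum; only the two edges meeting at S involve p:
2·Area = [((-4)·p − (-6)·5) + ((-6)·(-6) − 2·p)] + 16
       = -6·p + 82 = 64
⇒ p = 3.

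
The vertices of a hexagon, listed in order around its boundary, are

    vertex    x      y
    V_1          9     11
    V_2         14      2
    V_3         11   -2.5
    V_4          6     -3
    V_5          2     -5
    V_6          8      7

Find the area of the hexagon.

Apply the surveyor's formula: 2A = Σ (x_i·y_{i+1} − x_{i+1}·y_i), indices taken mod 6.
Σ = (-136) + (-57) + (-18) + (-24) + (54) + (25) = -156
Area = |Σ|/2 = 78.

78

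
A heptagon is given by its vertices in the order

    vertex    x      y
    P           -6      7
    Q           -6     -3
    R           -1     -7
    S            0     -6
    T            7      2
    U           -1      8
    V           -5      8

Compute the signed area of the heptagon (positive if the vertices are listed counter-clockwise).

Apply Gauss's area formula: 2A = Σ (x_i·y_{i+1} − x_{i+1}·y_i), indices taken mod 7.
Σ = (60) + (39) + (6) + (42) + (58) + (32) + (13) = 250
Signed area = Σ/2 = 125 (positive ⇒ counter-clockwise traversal).

125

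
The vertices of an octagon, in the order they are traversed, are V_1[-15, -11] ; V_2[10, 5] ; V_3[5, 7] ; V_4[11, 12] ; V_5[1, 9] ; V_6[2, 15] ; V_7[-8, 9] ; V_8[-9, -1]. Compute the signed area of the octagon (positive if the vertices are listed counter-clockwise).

229

Apply the shoelace (surveyor's) formula: 2A = Σ (x_i·y_{i+1} − x_{i+1}·y_i), indices taken mod 8.
Cross-terms: 35, 45, -17, 87, -3, 138, 89, 84  ⇒  Σ = 458
Signed area = Σ/2 = 229 (positive ⇒ counter-clockwise traversal).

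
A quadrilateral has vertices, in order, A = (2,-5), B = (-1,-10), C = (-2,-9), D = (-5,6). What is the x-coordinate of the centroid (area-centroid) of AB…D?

-23/15

Apply the surveyor's formula. First the cross-terms c_i = x_i·y_{i+1} − x_{i+1}·y_i:
  -25, -11, -57, 13  ⇒  2A = -80, A = -40.
Then Σ (x_i + x_{i+1})·c_i = 368, so x̄ = 368 / (6·(-40)) = -23/15.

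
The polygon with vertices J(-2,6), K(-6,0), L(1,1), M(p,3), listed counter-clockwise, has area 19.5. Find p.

0

The doubled signed area Σ (x_i y_{i+1} − x_{i+1} y_i) is linear in p.
With p=0 it equals 39; the coefficient of p is 5 (from the two edges through M).
So 5·p + 39 = 2·19.5 = 39 ⇒ p = 0.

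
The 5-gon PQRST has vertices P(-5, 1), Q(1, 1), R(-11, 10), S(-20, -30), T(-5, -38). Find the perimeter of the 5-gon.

|PQ| = √((6)² + (0)²) = √36 = 6
|QR| = √((-12)² + (9)²) = √225 = 15
|RS| = √((-9)² + (-40)²) = √1681 = 41
|ST| = √((15)² + (-8)²) = √289 = 17
|TP| = √((0)² + (39)²) = √1521 = 39
Perimeter = 6 + 15 + 41 + 17 + 39 = 118.

118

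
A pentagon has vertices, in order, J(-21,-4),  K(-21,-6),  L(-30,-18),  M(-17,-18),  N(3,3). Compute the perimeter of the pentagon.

84

|JK| = √((0)² + (-2)²) = √4 = 2
|KL| = √((-9)² + (-12)²) = √225 = 15
|LM| = √((13)² + (0)²) = √169 = 13
|MN| = √((20)² + (21)²) = √841 = 29
|NJ| = √((-24)² + (-7)²) = √625 = 25
Perimeter = 2 + 15 + 13 + 29 + 25 = 84.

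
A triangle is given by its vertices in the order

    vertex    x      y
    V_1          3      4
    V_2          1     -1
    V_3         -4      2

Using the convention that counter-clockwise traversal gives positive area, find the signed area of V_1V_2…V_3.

-15.5

Apply the surveyor's formula: 2A = Σ (x_i·y_{i+1} − x_{i+1}·y_i), indices taken mod 3.
V_1→V_2: (3)(-1) − (1)(4) = -7
V_2→V_3: (1)(2) − (-4)(-1) = -2
V_3→V_1: (-4)(4) − (3)(2) = -22
Σ = -31
Signed area = Σ/2 = -15.5 (negative ⇒ clockwise traversal).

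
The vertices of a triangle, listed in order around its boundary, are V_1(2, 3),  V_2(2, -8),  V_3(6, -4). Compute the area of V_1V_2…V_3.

Σ = (-22) + (40) + (26) = 44
Area = |Σ|/2 = 22.

22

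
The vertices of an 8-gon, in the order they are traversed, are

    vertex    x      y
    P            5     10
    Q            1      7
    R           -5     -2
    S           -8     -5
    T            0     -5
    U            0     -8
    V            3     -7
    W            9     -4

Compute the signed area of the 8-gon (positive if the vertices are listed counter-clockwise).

Cross-terms: 25, 33, 9, 40, 0, 24, 51, 110  ⇒  Σ = 292
Signed area = Σ/2 = 146 (positive ⇒ counter-clockwise traversal).

146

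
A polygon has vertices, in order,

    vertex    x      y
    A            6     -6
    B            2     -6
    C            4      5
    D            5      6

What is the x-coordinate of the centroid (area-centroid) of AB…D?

Apply the shoelace formula. First the cross-terms c_i = x_i·y_{i+1} − x_{i+1}·y_i:
  -24, 34, -1, -66  ⇒  2A = -57, A = -28.5.
Then Σ (x_i + x_{i+1})·c_i = -723, so x̄ = -723 / (6·(-28.5)) = 241/57.

241/57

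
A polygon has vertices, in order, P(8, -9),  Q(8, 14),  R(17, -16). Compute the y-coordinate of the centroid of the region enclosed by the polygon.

Apply the shoelace formula. First the cross-terms c_i = x_i·y_{i+1} − x_{i+1}·y_i:
  184, -366, -25  ⇒  2A = -207, A = -103.5.
Then Σ (y_i + y_{i+1})·c_i = 2277, so ȳ = 2277 / (6·(-103.5)) = -11/3.

-11/3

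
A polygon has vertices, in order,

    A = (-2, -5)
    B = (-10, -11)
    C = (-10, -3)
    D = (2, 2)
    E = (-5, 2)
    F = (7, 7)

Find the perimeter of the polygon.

66

|AB| = √((-8)² + (-6)²) = √100 = 10
|BC| = √((0)² + (8)²) = √64 = 8
|CD| = √((12)² + (5)²) = √169 = 13
|DE| = √((-7)² + (0)²) = √49 = 7
|EF| = √((12)² + (5)²) = √169 = 13
|FA| = √((-9)² + (-12)²) = √225 = 15
Perimeter = 10 + 8 + 13 + 7 + 13 + 15 = 66.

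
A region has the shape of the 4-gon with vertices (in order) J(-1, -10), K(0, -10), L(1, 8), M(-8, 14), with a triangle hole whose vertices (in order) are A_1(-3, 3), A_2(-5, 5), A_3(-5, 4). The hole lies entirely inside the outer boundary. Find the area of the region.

Outer boundary:
Apply the shoelace (surveyor's) formula: 2A = Σ (x_i·y_{i+1} − x_{i+1}·y_i), indices taken mod 4.
Cross-terms: 10, 10, 78, 94  ⇒  Σ = 192
Area = |Σ|/2 = 96.
Hole:
Apply the surveyor's formula: 2A = Σ (x_i·y_{i+1} − x_{i+1}·y_i), indices taken mod 3.
Σ = (0) + (5) + (-3) = 2
Area = |Σ|/2 = 1.
Net area = 96 − 1 = 95.

95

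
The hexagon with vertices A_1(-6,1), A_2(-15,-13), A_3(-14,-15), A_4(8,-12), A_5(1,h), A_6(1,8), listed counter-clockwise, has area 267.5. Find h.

6

The doubled signed area Σ (x_i y_{i+1} − x_{i+1} y_i) is linear in h.
With h=0 it equals 493; the coefficient of h is 7 (from the two edges through A_5).
So 7·h + 493 = 2·267.5 = 535 ⇒ h = 6.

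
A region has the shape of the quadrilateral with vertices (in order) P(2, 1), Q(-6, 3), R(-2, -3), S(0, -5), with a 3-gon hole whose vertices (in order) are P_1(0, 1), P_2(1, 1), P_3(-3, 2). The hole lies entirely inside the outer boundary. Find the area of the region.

Outer boundary:
Σ = (12) + (24) + (10) + (10) = 56
Area = |Σ|/2 = 28.
Hole:
Apply the surveyor's formula: 2A = Σ (x_i·y_{i+1} − x_{i+1}·y_i), indices taken mod 3.
Σ = (-1) + (5) + (-3) = 1
Area = |Σ|/2 = 0.5.
Net area = 28 − 0.5 = 27.5.

27.5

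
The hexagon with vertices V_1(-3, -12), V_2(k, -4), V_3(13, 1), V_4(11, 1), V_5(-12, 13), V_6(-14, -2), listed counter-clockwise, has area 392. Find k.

15

Write out the shoelace sum; only the two edges meeting at V_2 involve k:
2·Area = [((-3)·(-4) − k·(-12)) + (k·1 − 13·(-4))] + 525
       = 13·k + 589 = 784
⇒ k = 15.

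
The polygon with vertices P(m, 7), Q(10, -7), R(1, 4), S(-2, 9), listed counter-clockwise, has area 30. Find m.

The doubled signed area Σ (x_i y_{i+1} − x_{i+1} y_i) is linear in m.
With m=0 it equals -20; the coefficient of m is -16 (from the two edges through P).
So -16·m + -20 = 2·30 = 60 ⇒ m = -5.

-5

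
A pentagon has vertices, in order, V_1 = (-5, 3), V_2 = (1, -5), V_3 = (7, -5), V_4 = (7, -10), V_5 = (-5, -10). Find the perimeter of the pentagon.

|V_1V_2| = √((6)² + (-8)²) = √100 = 10
|V_2V_3| = √((6)² + (0)²) = √36 = 6
|V_3V_4| = √((0)² + (-5)²) = √25 = 5
|V_4V_5| = √((-12)² + (0)²) = √144 = 12
|V_5V_1| = √((0)² + (13)²) = √169 = 13
Perimeter = 10 + 6 + 5 + 12 + 13 = 46.

46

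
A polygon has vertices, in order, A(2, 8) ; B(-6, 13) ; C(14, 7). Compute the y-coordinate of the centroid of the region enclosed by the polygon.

28/3

Apply the shoelace formula. First the cross-terms c_i = x_i·y_{i+1} − x_{i+1}·y_i:
  74, -224, 98  ⇒  2A = -52, A = -26.
Then Σ (y_i + y_{i+1})·c_i = -1456, so ȳ = -1456 / (6·(-26)) = 28/3.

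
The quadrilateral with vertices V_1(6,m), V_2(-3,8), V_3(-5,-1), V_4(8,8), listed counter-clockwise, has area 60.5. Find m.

The doubled signed area Σ (x_i y_{i+1} − x_{i+1} y_i) is linear in m.
With m=0 it equals 11; the coefficient of m is 11 (from the two edges through V_1).
So 11·m + 11 = 2·60.5 = 121 ⇒ m = 10.

10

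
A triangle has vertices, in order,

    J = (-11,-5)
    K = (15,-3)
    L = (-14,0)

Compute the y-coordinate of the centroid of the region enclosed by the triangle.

Apply the surveyor's formula. First the cross-terms c_i = x_i·y_{i+1} − x_{i+1}·y_i:
  108, -42, 70  ⇒  2A = 136, A = 68.
Then Σ (y_i + y_{i+1})·c_i = -1088, so ȳ = -1088 / (6·68) = -8/3.

-8/3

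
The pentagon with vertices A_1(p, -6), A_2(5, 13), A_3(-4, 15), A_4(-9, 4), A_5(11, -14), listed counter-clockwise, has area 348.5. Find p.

The doubled signed area Σ (x_i y_{i+1} − x_{i+1} y_i) is linear in p.
With p=0 it equals 292; the coefficient of p is 27 (from the two edges through A_1).
So 27·p + 292 = 2·348.5 = 697 ⇒ p = 15.

15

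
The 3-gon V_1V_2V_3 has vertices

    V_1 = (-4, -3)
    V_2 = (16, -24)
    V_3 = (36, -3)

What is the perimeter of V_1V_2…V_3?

|V_1V_2| = √((20)² + (-21)²) = √841 = 29
|V_2V_3| = √((20)² + (21)²) = √841 = 29
|V_3V_1| = √((-40)² + (0)²) = √1600 = 40
Perimeter = 29 + 29 + 40 = 98.

98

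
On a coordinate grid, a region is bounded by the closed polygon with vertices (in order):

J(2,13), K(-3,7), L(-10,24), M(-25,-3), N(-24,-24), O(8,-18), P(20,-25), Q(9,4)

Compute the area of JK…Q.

Apply the shoelace (surveyor's) formula: 2A = Σ (x_i·y_{i+1} − x_{i+1}·y_i), indices taken mod 8.
J→K: (2)(7) − (-3)(13) = 53
K→L: (-3)(24) − (-10)(7) = -2
L→M: (-10)(-3) − (-25)(24) = 630
M→N: (-25)(-24) − (-24)(-3) = 528
N→O: (-24)(-18) − (8)(-24) = 624
O→P: (8)(-25) − (20)(-18) = 160
P→Q: (20)(4) − (9)(-25) = 305
Q→J: (9)(13) − (2)(4) = 109
Σ = 2407
Area = |Σ|/2 = 1203.5.

1203.5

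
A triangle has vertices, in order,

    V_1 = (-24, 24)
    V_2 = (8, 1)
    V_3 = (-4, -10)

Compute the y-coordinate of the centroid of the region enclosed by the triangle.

5

Apply Gauss's area formula. First the cross-terms c_i = x_i·y_{i+1} − x_{i+1}·y_i:
  -216, -76, -336  ⇒  2A = -628, A = -314.
Then Σ (y_i + y_{i+1})·c_i = -9420, so ȳ = -9420 / (6·(-314)) = 5.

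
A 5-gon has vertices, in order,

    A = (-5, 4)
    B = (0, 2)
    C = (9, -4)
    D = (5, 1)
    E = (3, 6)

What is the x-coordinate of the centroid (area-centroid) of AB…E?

71/35

Apply the shoelace formula. First the cross-terms c_i = x_i·y_{i+1} − x_{i+1}·y_i:
  -10, -18, 29, 27, 42  ⇒  2A = 70, A = 35.
Then Σ (x_i + x_{i+1})·c_i = 426, so x̄ = 426 / (6·35) = 71/35.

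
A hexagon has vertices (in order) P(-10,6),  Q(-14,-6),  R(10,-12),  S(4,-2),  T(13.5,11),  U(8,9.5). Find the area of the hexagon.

Apply Gauss's area formula: 2A = Σ (x_i·y_{i+1} − x_{i+1}·y_i), indices taken mod 6.
Cross-terms: 144, 228, 28, 71, 40.25, 143  ⇒  Σ = 654.25
Area = |Σ|/2 = 327.125.

327.125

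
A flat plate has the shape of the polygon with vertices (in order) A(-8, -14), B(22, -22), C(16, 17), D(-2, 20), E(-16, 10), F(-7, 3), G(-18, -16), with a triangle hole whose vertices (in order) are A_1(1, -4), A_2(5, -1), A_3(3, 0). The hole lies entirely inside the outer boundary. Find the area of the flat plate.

Outer boundary:
Σ = (484) + (726) + (354) + (300) + (22) + (166) + (124) = 2176
Area = |Σ|/2 = 1088.
Hole:
Apply the shoelace (surveyor's) formula: 2A = Σ (x_i·y_{i+1} − x_{i+1}·y_i), indices taken mod 3.
A_1→A_2: (1)(-1) − (5)(-4) = 19
A_2→A_3: (5)(0) − (3)(-1) = 3
A_3→A_1: (3)(-4) − (1)(0) = -12
Σ = 10
Area = |Σ|/2 = 5.
Net area = 1088 − 5 = 1083.

1083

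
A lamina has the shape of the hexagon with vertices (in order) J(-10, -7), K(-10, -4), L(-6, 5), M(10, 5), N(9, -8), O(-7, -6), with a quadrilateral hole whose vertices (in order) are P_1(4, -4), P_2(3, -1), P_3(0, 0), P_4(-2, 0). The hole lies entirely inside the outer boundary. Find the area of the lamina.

207

Outer boundary:
Apply Gauss's area formula: 2A = Σ (x_i·y_{i+1} − x_{i+1}·y_i), indices taken mod 6.
Σ = (-30) + (-74) + (-80) + (-125) + (-110) + (-11) = -430
Area = |Σ|/2 = 215.
Hole:
Apply Gauss's area formula: 2A = Σ (x_i·y_{i+1} − x_{i+1}·y_i), indices taken mod 4.
Σ = (8) + (0) + (0) + (8) = 16
Area = |Σ|/2 = 8.
Net area = 215 − 8 = 207.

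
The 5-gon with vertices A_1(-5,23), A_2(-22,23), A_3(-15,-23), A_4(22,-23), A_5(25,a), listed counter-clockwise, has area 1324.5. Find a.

The doubled signed area Σ (x_i y_{i+1} − x_{i+1} y_i) is linear in a.
With a=0 it equals 3243; the coefficient of a is 27 (from the two edges through A_5).
So 27·a + 3243 = 2·1324.5 = 2649 ⇒ a = -22.

-22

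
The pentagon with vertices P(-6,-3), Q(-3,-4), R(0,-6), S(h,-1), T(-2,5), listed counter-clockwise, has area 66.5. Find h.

The doubled signed area Σ (x_i y_{i+1} − x_{i+1} y_i) is linear in h.
With h=0 it equals 67; the coefficient of h is 11 (from the two edges through S).
So 11·h + 67 = 2·66.5 = 133 ⇒ h = 6.

6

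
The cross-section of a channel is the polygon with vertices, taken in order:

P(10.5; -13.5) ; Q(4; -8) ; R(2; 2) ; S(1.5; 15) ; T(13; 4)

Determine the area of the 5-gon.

192.75

Apply the shoelace formula: 2A = Σ (x_i·y_{i+1} − x_{i+1}·y_i), indices taken mod 5.
Cross-terms: -30, 24, 27, -189, -217.5  ⇒  Σ = -385.5
Area = |Σ|/2 = 192.75.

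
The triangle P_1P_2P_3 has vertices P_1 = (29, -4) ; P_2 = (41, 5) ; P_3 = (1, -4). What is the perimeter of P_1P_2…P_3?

84

|P_1P_2| = √((12)² + (9)²) = √225 = 15
|P_2P_3| = √((-40)² + (-9)²) = √1681 = 41
|P_3P_1| = √((28)² + (0)²) = √784 = 28
Perimeter = 15 + 41 + 28 = 84.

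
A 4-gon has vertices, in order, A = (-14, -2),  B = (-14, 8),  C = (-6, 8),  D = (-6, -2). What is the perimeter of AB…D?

|AB| = √((0)² + (10)²) = √100 = 10
|BC| = √((8)² + (0)²) = √64 = 8
|CD| = √((0)² + (-10)²) = √100 = 10
|DA| = √((-8)² + (0)²) = √64 = 8
Perimeter = 10 + 8 + 10 + 8 = 36.

36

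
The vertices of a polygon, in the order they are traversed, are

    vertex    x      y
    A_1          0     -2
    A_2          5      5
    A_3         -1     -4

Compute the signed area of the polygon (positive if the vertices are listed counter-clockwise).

Apply the surveyor's formula: 2A = Σ (x_i·y_{i+1} − x_{i+1}·y_i), indices taken mod 3.
Σ = (10) + (-15) + (2) = -3
Signed area = Σ/2 = -1.5 (negative ⇒ clockwise traversal).

-1.5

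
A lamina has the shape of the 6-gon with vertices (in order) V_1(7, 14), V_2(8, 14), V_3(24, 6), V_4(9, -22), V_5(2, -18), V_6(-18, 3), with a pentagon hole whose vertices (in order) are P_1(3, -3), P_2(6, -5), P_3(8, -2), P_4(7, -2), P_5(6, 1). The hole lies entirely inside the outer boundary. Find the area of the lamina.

Outer boundary:
Σ = (-14) + (-288) + (-582) + (-118) + (-318) + (-273) = -1593
Area = |Σ|/2 = 796.5.
Hole:
Apply the shoelace formula: 2A = Σ (x_i·y_{i+1} − x_{i+1}·y_i), indices taken mod 5.
Σ = (3) + (28) + (-2) + (19) + (-21) = 27
Area = |Σ|/2 = 13.5.
Net area = 796.5 − 13.5 = 783.

783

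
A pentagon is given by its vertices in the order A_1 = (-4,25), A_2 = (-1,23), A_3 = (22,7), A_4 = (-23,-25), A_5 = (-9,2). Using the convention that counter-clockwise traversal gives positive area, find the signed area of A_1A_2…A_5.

-728.5

Apply the surveyor's formula: 2A = Σ (x_i·y_{i+1} − x_{i+1}·y_i), indices taken mod 5.
Σ = (-67) + (-513) + (-389) + (-271) + (-217) = -1457
Signed area = Σ/2 = -728.5 (negative ⇒ clockwise traversal).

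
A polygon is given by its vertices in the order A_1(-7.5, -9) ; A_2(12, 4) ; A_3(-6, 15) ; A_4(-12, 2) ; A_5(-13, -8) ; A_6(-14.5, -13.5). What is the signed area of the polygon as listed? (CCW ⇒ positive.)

330.375

Apply the shoelace formula: 2A = Σ (x_i·y_{i+1} − x_{i+1}·y_i), indices taken mod 6.
A_1→A_2: (-7.5)(4) − (12)(-9) = 78
A_2→A_3: (12)(15) − (-6)(4) = 204
A_3→A_4: (-6)(2) − (-12)(15) = 168
A_4→A_5: (-12)(-8) − (-13)(2) = 122
A_5→A_6: (-13)(-13.5) − (-14.5)(-8) = 59.5
A_6→A_1: (-14.5)(-9) − (-7.5)(-13.5) = 29.25
Σ = 660.75
Signed area = Σ/2 = 330.375 (positive ⇒ counter-clockwise traversal).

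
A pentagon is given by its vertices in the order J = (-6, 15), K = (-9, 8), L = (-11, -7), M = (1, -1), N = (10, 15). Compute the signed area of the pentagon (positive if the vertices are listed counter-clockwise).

260.5

Σ = (87) + (151) + (18) + (25) + (240) = 521
Signed area = Σ/2 = 260.5 (positive ⇒ counter-clockwise traversal).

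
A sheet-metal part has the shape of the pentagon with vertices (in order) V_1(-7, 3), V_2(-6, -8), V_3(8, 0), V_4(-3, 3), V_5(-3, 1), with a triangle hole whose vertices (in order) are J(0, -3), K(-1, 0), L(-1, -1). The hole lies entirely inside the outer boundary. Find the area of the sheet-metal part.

82.5

Outer boundary:
Apply the shoelace formula: 2A = Σ (x_i·y_{i+1} − x_{i+1}·y_i), indices taken mod 5.
Cross-terms: 74, 64, 24, 6, -2  ⇒  Σ = 166
Area = |Σ|/2 = 83.
Hole:
Apply the shoelace (surveyor's) formula: 2A = Σ (x_i·y_{i+1} − x_{i+1}·y_i), indices taken mod 3.
Cross-terms: -3, 1, 3  ⇒  Σ = 1
Area = |Σ|/2 = 0.5.
Net area = 83 − 0.5 = 82.5.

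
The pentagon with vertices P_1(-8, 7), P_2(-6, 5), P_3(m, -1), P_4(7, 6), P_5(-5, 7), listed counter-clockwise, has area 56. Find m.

-3

The doubled signed area Σ (x_i y_{i+1} − x_{i+1} y_i) is linear in m.
With m=0 it equals 115; the coefficient of m is 1 (from the two edges through P_3).
So 1·m + 115 = 2·56 = 112 ⇒ m = -3.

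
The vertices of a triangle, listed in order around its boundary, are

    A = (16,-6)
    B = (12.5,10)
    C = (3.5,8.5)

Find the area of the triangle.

Apply the shoelace (surveyor's) formula: 2A = Σ (x_i·y_{i+1} − x_{i+1}·y_i), indices taken mod 3.
Cross-terms: 235, 71.25, -157  ⇒  Σ = 149.25
Area = |Σ|/2 = 74.625.

74.625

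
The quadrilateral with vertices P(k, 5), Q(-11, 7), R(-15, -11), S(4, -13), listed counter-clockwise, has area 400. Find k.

13

Write out the shoelace sum; only the two edges meeting at P involve k:
2·Area = [(4·5 − k·(-13)) + (k·7 − (-11)·5)] + 465
       = 20·k + 540 = 800
⇒ k = 13.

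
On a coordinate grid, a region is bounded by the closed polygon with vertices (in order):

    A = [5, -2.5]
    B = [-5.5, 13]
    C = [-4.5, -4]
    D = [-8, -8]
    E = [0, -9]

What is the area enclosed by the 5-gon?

126.375

Apply the shoelace (surveyor's) formula: 2A = Σ (x_i·y_{i+1} − x_{i+1}·y_i), indices taken mod 5.
Σ = (51.25) + (80.5) + (4) + (72) + (45) = 252.75
Area = |Σ|/2 = 126.375.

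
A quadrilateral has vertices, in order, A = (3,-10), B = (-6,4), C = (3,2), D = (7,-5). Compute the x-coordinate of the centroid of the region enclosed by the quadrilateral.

Apply the shoelace (surveyor's) formula. First the cross-terms c_i = x_i·y_{i+1} − x_{i+1}·y_i:
  -48, -24, -29, -55  ⇒  2A = -156, A = -78.
Then Σ (x_i + x_{i+1})·c_i = -624, so x̄ = -624 / (6·(-78)) = 4/3.

4/3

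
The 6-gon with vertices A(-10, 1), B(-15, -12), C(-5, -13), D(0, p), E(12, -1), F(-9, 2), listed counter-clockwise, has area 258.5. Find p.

-13

Write out the shoelace sum; only the two edges meeting at D involve p:
2·Area = [((-5)·p − 0·(-13)) + (0·(-1) − 12·p)] + 296
       = -17·p + 296 = 517
⇒ p = -13.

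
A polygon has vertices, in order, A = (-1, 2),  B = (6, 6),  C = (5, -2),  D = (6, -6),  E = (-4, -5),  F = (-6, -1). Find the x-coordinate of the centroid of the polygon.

169/171

Apply the shoelace (surveyor's) formula. First the cross-terms c_i = x_i·y_{i+1} − x_{i+1}·y_i:
  -18, -42, -18, -54, -26, -13  ⇒  2A = -171, A = -85.5.
Then Σ (x_i + x_{i+1})·c_i = -507, so x̄ = -507 / (6·(-85.5)) = 169/171.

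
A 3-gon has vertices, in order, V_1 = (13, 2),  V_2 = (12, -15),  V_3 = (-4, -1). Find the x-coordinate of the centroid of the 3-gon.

7

Apply the shoelace formula. First the cross-terms c_i = x_i·y_{i+1} − x_{i+1}·y_i:
  -219, -72, 5  ⇒  2A = -286, A = -143.
Then Σ (x_i + x_{i+1})·c_i = -6006, so x̄ = -6006 / (6·(-143)) = 7.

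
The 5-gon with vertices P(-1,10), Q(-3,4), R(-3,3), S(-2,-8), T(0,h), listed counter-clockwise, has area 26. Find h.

Write out the shoelace sum; only the two edges meeting at T involve h:
2·Area = [((-2)·h − 0·(-8)) + (0·10 − (-1)·h)] + 59
       = -1·h + 59 = 52
⇒ h = 7.

7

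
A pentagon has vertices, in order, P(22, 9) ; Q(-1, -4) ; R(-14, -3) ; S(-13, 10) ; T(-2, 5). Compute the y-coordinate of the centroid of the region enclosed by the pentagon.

312/121

Apply the shoelace (surveyor's) formula. First the cross-terms c_i = x_i·y_{i+1} − x_{i+1}·y_i:
  -79, -53, -179, -45, -128  ⇒  2A = -484, A = -242.
Then Σ (y_i + y_{i+1})·c_i = -3744, so ȳ = -3744 / (6·(-242)) = 312/121.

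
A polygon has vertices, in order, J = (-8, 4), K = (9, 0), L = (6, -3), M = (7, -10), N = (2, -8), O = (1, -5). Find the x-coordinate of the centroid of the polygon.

Apply Gauss's area formula. First the cross-terms c_i = x_i·y_{i+1} − x_{i+1}·y_i:
  -36, -27, -39, -36, -2, -36  ⇒  2A = -176, A = -88.
Then Σ (x_i + x_{i+1})·c_i = -1026, so x̄ = -1026 / (6·(-88)) = 171/88.

171/88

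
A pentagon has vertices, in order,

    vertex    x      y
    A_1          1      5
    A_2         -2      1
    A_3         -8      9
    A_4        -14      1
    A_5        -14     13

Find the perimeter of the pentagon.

|A_1A_2| = √((-3)² + (-4)²) = √25 = 5
|A_2A_3| = √((-6)² + (8)²) = √100 = 10
|A_3A_4| = √((-6)² + (-8)²) = √100 = 10
|A_4A_5| = √((0)² + (12)²) = √144 = 12
|A_5A_1| = √((15)² + (-8)²) = √289 = 17
Perimeter = 5 + 10 + 10 + 12 + 17 = 54.

54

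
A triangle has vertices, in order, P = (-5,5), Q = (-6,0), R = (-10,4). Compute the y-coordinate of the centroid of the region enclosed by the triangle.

3

Apply the surveyor's formula. First the cross-terms c_i = x_i·y_{i+1} − x_{i+1}·y_i:
  30, -24, -30  ⇒  2A = -24, A = -12.
Then Σ (y_i + y_{i+1})·c_i = -216, so ȳ = -216 / (6·(-12)) = 3.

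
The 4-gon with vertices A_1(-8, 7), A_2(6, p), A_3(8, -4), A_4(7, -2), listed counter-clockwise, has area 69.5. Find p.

-10

The doubled signed area Σ (x_i y_{i+1} − x_{i+1} y_i) is linear in p.
With p=0 it equals -21; the coefficient of p is -16 (from the two edges through A_2).
So -16·p + -21 = 2·69.5 = 139 ⇒ p = -10.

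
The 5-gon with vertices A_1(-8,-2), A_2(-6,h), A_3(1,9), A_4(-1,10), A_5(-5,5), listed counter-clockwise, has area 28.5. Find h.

-1

The doubled signed area Σ (x_i y_{i+1} − x_{i+1} y_i) is linear in h.
With h=0 it equals 48; the coefficient of h is -9 (from the two edges through A_2).
So -9·h + 48 = 2·28.5 = 57 ⇒ h = -1.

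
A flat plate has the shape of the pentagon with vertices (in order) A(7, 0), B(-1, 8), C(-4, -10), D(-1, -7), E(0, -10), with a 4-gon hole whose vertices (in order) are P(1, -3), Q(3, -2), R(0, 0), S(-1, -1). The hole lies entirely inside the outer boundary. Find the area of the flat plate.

Outer boundary:
Apply the surveyor's formula: 2A = Σ (x_i·y_{i+1} − x_{i+1}·y_i), indices taken mod 5.
Σ = (56) + (42) + (18) + (10) + (70) = 196
Area = |Σ|/2 = 98.
Hole:
Cross-terms: 7, 0, 0, 4  ⇒  Σ = 11
Area = |Σ|/2 = 5.5.
Net area = 98 − 5.5 = 92.5.

92.5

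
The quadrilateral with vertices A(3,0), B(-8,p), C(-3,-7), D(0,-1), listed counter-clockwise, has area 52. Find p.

The doubled signed area Σ (x_i y_{i+1} − x_{i+1} y_i) is linear in p.
With p=0 it equals 62; the coefficient of p is 6 (from the two edges through B).
So 6·p + 62 = 2·52 = 104 ⇒ p = 7.

7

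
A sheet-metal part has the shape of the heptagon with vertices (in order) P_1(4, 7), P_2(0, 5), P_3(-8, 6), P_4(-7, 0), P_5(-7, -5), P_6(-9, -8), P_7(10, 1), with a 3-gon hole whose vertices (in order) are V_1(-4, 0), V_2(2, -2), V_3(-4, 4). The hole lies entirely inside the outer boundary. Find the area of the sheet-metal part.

130.5

Outer boundary:
Σ = (20) + (40) + (42) + (35) + (11) + (71) + (66) = 285
Area = |Σ|/2 = 142.5.
Hole:
V_1→V_2: (-4)(-2) − (2)(0) = 8
V_2→V_3: (2)(4) − (-4)(-2) = 0
V_3→V_1: (-4)(0) − (-4)(4) = 16
Σ = 24
Area = |Σ|/2 = 12.
Net area = 142.5 − 12 = 130.5.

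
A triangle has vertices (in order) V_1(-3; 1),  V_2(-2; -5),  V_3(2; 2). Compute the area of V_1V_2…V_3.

V_1→V_2: (-3)(-5) − (-2)(1) = 17
V_2→V_3: (-2)(2) − (2)(-5) = 6
V_3→V_1: (2)(1) − (-3)(2) = 8
Σ = 31
Area = |Σ|/2 = 15.5.

15.5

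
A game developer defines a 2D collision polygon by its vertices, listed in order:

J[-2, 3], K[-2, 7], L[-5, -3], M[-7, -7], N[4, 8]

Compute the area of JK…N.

Apply the shoelace (surveyor's) formula: 2A = Σ (x_i·y_{i+1} − x_{i+1}·y_i), indices taken mod 5.
J→K: (-2)(7) − (-2)(3) = -8
K→L: (-2)(-3) − (-5)(7) = 41
L→M: (-5)(-7) − (-7)(-3) = 14
M→N: (-7)(8) − (4)(-7) = -28
N→J: (4)(3) − (-2)(8) = 28
Σ = 47
Area = |Σ|/2 = 23.5.

23.5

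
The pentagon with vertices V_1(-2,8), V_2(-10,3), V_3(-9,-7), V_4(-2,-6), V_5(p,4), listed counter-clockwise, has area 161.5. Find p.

The doubled signed area Σ (x_i y_{i+1} − x_{i+1} y_i) is linear in p.
With p=0 it equals 211; the coefficient of p is 14 (from the two edges through V_5).
So 14·p + 211 = 2·161.5 = 323 ⇒ p = 8.

8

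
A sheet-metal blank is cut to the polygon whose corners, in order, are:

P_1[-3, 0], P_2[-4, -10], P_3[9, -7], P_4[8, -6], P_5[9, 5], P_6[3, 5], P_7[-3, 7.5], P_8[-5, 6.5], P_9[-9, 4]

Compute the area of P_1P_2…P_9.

190

Apply the shoelace formula: 2A = Σ (x_i·y_{i+1} − x_{i+1}·y_i), indices taken mod 9.
P_1→P_2: (-3)(-10) − (-4)(0) = 30
P_2→P_3: (-4)(-7) − (9)(-10) = 118
P_3→P_4: (9)(-6) − (8)(-7) = 2
P_4→P_5: (8)(5) − (9)(-6) = 94
P_5→P_6: (9)(5) − (3)(5) = 30
P_6→P_7: (3)(7.5) − (-3)(5) = 37.5
P_7→P_8: (-3)(6.5) − (-5)(7.5) = 18
P_8→P_9: (-5)(4) − (-9)(6.5) = 38.5
P_9→P_1: (-9)(0) − (-3)(4) = 12
Σ = 380
Area = |Σ|/2 = 190.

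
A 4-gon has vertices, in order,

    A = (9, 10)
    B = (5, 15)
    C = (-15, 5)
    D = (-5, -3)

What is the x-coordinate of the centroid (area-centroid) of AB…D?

Apply the shoelace (surveyor's) formula. First the cross-terms c_i = x_i·y_{i+1} − x_{i+1}·y_i:
  85, 250, 70, -23  ⇒  2A = 382, A = 191.
Then Σ (x_i + x_{i+1})·c_i = -2802, so x̄ = -2802 / (6·191) = -467/191.

-467/191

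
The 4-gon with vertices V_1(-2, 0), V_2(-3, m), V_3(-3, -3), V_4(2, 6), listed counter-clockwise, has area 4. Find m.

Write out the shoelace sum; only the two edges meeting at V_2 involve m:
2·Area = [((-2)·m − (-3)·0) + ((-3)·(-3) − (-3)·m)] + 0
       = 1·m + 9 = 8
⇒ m = -1.

-1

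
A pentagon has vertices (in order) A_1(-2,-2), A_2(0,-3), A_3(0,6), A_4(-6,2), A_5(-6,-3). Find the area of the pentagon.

Σ = (6) + (0) + (36) + (30) + (6) = 78
Area = |Σ|/2 = 39.

39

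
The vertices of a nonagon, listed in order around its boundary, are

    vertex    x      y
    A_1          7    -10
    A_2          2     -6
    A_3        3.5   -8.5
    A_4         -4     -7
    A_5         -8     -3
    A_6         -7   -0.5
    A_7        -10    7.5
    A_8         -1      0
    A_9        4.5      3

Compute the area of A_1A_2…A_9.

128.25

Σ = (-22) + (4) + (-58.5) + (-44) + (-17) + (-57.5) + (7.5) + (-3) + (-66) = -256.5
Area = |Σ|/2 = 128.25.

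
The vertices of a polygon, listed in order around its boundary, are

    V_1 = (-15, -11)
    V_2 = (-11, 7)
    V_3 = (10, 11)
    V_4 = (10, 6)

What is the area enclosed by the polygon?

Σ = (-226) + (-191) + (-50) + (-20) = -487
Area = |Σ|/2 = 243.5.

243.5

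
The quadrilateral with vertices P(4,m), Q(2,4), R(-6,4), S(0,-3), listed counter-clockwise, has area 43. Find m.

The doubled signed area Σ (x_i y_{i+1} − x_{i+1} y_i) is linear in m.
With m=0 it equals 78; the coefficient of m is -2 (from the two edges through P).
So -2·m + 78 = 2·43 = 86 ⇒ m = -4.

-4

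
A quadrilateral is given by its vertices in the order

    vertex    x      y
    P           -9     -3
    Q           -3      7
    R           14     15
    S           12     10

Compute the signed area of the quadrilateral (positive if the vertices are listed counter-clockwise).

P→Q: (-9)(7) − (-3)(-3) = -72
Q→R: (-3)(15) − (14)(7) = -143
R→S: (14)(10) − (12)(15) = -40
S→P: (12)(-3) − (-9)(10) = 54
Σ = -201
Signed area = Σ/2 = -100.5 (negative ⇒ clockwise traversal).

-100.5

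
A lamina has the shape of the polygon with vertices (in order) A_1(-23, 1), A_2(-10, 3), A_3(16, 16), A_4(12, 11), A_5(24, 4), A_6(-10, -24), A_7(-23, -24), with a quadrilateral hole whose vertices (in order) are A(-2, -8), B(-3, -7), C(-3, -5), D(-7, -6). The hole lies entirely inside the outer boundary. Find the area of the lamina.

955.5

Outer boundary:
Apply the shoelace (surveyor's) formula: 2A = Σ (x_i·y_{i+1} − x_{i+1}·y_i), indices taken mod 7.
Cross-terms: -59, -208, -16, -216, -536, -312, -575  ⇒  Σ = -1922
Area = |Σ|/2 = 961.
Hole:
Apply the shoelace (surveyor's) formula: 2A = Σ (x_i·y_{i+1} − x_{i+1}·y_i), indices taken mod 4.
Σ = (-10) + (-6) + (-17) + (44) = 11
Area = |Σ|/2 = 5.5.
Net area = 961 − 5.5 = 955.5.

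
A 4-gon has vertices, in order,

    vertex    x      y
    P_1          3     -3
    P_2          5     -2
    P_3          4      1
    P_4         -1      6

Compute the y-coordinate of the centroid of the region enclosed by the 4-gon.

Apply the shoelace formula. First the cross-terms c_i = x_i·y_{i+1} − x_{i+1}·y_i:
  9, 13, 25, -15  ⇒  2A = 32, A = 16.
Then Σ (y_i + y_{i+1})·c_i = 72, so ȳ = 72 / (6·16) = 0.75.

0.75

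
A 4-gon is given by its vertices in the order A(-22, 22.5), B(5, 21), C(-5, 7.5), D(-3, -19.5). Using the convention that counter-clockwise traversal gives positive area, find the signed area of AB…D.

-404.25

Apply the surveyor's formula: 2A = Σ (x_i·y_{i+1} − x_{i+1}·y_i), indices taken mod 4.
Σ = (-574.5) + (142.5) + (120) + (-496.5) = -808.5
Signed area = Σ/2 = -404.25 (negative ⇒ clockwise traversal).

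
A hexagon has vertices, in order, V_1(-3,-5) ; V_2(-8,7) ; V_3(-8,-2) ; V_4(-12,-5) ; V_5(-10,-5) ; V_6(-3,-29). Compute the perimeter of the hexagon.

78

|V_1V_2| = √((-5)² + (12)²) = √169 = 13
|V_2V_3| = √((0)² + (-9)²) = √81 = 9
|V_3V_4| = √((-4)² + (-3)²) = √25 = 5
|V_4V_5| = √((2)² + (0)²) = √4 = 2
|V_5V_6| = √((7)² + (-24)²) = √625 = 25
|V_6V_1| = √((0)² + (24)²) = √576 = 24
Perimeter = 13 + 9 + 5 + 2 + 25 + 24 = 78.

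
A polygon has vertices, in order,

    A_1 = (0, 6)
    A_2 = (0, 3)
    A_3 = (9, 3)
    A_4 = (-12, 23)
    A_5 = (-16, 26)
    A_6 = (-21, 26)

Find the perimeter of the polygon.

|A_1A_2| = √((0)² + (-3)²) = √9 = 3
|A_2A_3| = √((9)² + (0)²) = √81 = 9
|A_3A_4| = √((-21)² + (20)²) = √841 = 29
|A_4A_5| = √((-4)² + (3)²) = √25 = 5
|A_5A_6| = √((-5)² + (0)²) = √25 = 5
|A_6A_1| = √((21)² + (-20)²) = √841 = 29
Perimeter = 3 + 9 + 29 + 5 + 5 + 29 = 80.

80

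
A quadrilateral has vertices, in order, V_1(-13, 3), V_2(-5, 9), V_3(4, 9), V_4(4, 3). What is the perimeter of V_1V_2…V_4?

|V_1V_2| = √((8)² + (6)²) = √100 = 10
|V_2V_3| = √((9)² + (0)²) = √81 = 9
|V_3V_4| = √((0)² + (-6)²) = √36 = 6
|V_4V_1| = √((-17)² + (0)²) = √289 = 17
Perimeter = 10 + 9 + 6 + 17 = 42.

42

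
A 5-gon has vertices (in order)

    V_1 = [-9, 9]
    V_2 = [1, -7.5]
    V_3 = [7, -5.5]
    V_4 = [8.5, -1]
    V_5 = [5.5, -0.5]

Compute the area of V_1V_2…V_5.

V_1→V_2: (-9)(-7.5) − (1)(9) = 58.5
V_2→V_3: (1)(-5.5) − (7)(-7.5) = 47
V_3→V_4: (7)(-1) − (8.5)(-5.5) = 39.75
V_4→V_5: (8.5)(-0.5) − (5.5)(-1) = 1.25
V_5→V_1: (5.5)(9) − (-9)(-0.5) = 45
Σ = 191.5
Area = |Σ|/2 = 95.75.

95.75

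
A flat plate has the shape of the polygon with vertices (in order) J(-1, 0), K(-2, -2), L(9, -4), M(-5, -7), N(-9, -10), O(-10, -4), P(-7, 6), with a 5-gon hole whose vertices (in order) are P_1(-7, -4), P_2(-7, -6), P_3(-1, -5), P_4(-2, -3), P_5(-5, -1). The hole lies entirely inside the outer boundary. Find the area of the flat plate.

Outer boundary:
Cross-terms: 2, 26, -83, -13, -64, -88, 6  ⇒  Σ = -214
Area = |Σ|/2 = 107.
Hole:
Apply the shoelace formula: 2A = Σ (x_i·y_{i+1} − x_{i+1}·y_i), indices taken mod 5.
Σ = (14) + (29) + (-7) + (-13) + (13) = 36
Area = |Σ|/2 = 18.
Net area = 107 − 18 = 89.

89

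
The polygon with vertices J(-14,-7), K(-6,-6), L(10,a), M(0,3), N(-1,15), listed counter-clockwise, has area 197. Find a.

-7

The doubled signed area Σ (x_i y_{i+1} − x_{i+1} y_i) is linear in a.
With a=0 it equals 352; the coefficient of a is -6 (from the two edges through L).
So -6·a + 352 = 2·197 = 394 ⇒ a = -7.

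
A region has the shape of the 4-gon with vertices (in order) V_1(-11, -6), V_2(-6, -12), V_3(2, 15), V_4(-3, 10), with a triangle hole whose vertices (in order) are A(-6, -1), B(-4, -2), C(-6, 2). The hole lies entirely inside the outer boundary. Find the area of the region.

108.5

Outer boundary:
Apply the shoelace (surveyor's) formula: 2A = Σ (x_i·y_{i+1} − x_{i+1}·y_i), indices taken mod 4.
Cross-terms: 96, -66, 65, 128  ⇒  Σ = 223
Area = |Σ|/2 = 111.5.
Hole:
Apply the shoelace formula: 2A = Σ (x_i·y_{i+1} − x_{i+1}·y_i), indices taken mod 3.
Cross-terms: 8, -20, 18  ⇒  Σ = 6
Area = |Σ|/2 = 3.
Net area = 111.5 − 3 = 108.5.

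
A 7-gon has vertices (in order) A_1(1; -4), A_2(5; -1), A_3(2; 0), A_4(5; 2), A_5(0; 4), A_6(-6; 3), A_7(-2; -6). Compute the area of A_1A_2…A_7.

62.5

Apply the shoelace (surveyor's) formula: 2A = Σ (x_i·y_{i+1} − x_{i+1}·y_i), indices taken mod 7.
Cross-terms: 19, 2, 4, 20, 24, 42, 14  ⇒  Σ = 125
Area = |Σ|/2 = 62.5.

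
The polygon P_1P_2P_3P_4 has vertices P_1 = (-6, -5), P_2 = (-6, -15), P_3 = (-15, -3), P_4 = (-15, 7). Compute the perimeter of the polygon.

50

|P_1P_2| = √((0)² + (-10)²) = √100 = 10
|P_2P_3| = √((-9)² + (12)²) = √225 = 15
|P_3P_4| = √((0)² + (10)²) = √100 = 10
|P_4P_1| = √((9)² + (-12)²) = √225 = 15
Perimeter = 10 + 15 + 10 + 15 = 50.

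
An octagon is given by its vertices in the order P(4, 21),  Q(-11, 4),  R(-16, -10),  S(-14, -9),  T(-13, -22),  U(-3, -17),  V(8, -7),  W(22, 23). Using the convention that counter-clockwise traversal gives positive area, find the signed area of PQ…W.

818

Apply Gauss's area formula: 2A = Σ (x_i·y_{i+1} − x_{i+1}·y_i), indices taken mod 8.
Cross-terms: 247, 174, 4, 191, 155, 157, 338, 370  ⇒  Σ = 1636
Signed area = Σ/2 = 818 (positive ⇒ counter-clockwise traversal).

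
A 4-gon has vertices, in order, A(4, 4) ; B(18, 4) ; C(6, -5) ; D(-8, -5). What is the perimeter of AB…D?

58

|AB| = √((14)² + (0)²) = √196 = 14
|BC| = √((-12)² + (-9)²) = √225 = 15
|CD| = √((-14)² + (0)²) = √196 = 14
|DA| = √((12)² + (9)²) = √225 = 15
Perimeter = 14 + 15 + 14 + 15 = 58.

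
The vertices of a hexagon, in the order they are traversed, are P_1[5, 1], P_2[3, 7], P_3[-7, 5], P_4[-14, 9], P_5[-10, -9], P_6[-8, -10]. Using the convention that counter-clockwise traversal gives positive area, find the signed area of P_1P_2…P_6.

194.5

P_1→P_2: (5)(7) − (3)(1) = 32
P_2→P_3: (3)(5) − (-7)(7) = 64
P_3→P_4: (-7)(9) − (-14)(5) = 7
P_4→P_5: (-14)(-9) − (-10)(9) = 216
P_5→P_6: (-10)(-10) − (-8)(-9) = 28
P_6→P_1: (-8)(1) − (5)(-10) = 42
Σ = 389
Signed area = Σ/2 = 194.5 (positive ⇒ counter-clockwise traversal).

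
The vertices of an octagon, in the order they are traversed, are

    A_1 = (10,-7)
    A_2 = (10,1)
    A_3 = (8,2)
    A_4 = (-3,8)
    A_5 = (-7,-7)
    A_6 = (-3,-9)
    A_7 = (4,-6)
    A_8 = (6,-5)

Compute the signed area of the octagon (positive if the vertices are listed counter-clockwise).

179.5

Cross-terms: 80, 12, 70, 77, 42, 54, 16, 8  ⇒  Σ = 359
Signed area = Σ/2 = 179.5 (positive ⇒ counter-clockwise traversal).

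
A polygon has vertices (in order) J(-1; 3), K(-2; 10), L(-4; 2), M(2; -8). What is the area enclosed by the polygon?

Apply the surveyor's formula: 2A = Σ (x_i·y_{i+1} − x_{i+1}·y_i), indices taken mod 4.
J→K: (-1)(10) − (-2)(3) = -4
K→L: (-2)(2) − (-4)(10) = 36
L→M: (-4)(-8) − (2)(2) = 28
M→J: (2)(3) − (-1)(-8) = -2
Σ = 58
Area = |Σ|/2 = 29.

29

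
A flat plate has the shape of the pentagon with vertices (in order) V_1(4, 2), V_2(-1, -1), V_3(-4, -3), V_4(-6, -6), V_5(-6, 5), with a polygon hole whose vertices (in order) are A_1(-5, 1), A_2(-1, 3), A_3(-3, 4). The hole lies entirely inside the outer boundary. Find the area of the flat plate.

Outer boundary:
Apply the shoelace formula: 2A = Σ (x_i·y_{i+1} − x_{i+1}·y_i), indices taken mod 5.
Σ = (-2) + (-1) + (6) + (-66) + (-32) = -95
Area = |Σ|/2 = 47.5.
Hole:
Σ = (-14) + (5) + (17) = 8
Area = |Σ|/2 = 4.
Net area = 47.5 − 4 = 43.5.

43.5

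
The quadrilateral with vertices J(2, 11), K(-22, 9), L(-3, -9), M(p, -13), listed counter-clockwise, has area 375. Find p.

10

The doubled signed area Σ (x_i y_{i+1} − x_{i+1} y_i) is linear in p.
With p=0 it equals 550; the coefficient of p is 20 (from the two edges through M).
So 20·p + 550 = 2·375 = 750 ⇒ p = 10.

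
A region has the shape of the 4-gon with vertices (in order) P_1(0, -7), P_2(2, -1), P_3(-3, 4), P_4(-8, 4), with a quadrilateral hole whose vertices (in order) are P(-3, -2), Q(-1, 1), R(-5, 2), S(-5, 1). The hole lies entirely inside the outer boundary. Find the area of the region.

39.5

Outer boundary:
Σ = (14) + (5) + (20) + (56) = 95
Area = |Σ|/2 = 47.5.
Hole:
Apply the shoelace (surveyor's) formula: 2A = Σ (x_i·y_{i+1} − x_{i+1}·y_i), indices taken mod 4.
Σ = (-5) + (3) + (5) + (13) = 16
Area = |Σ|/2 = 8.
Net area = 47.5 − 8 = 39.5.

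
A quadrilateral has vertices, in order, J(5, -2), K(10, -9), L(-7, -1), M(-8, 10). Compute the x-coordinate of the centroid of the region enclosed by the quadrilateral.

-113/105

Apply Gauss's area formula. First the cross-terms c_i = x_i·y_{i+1} − x_{i+1}·y_i:
  -25, -73, -78, -34  ⇒  2A = -210, A = -105.
Then Σ (x_i + x_{i+1})·c_i = 678, so x̄ = 678 / (6·(-105)) = -113/105.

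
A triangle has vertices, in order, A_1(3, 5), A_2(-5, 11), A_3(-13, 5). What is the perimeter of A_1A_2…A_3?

|A_1A_2| = √((-8)² + (6)²) = √100 = 10
|A_2A_3| = √((-8)² + (-6)²) = √100 = 10
|A_3A_1| = √((16)² + (0)²) = √256 = 16
Perimeter = 10 + 10 + 16 = 36.

36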